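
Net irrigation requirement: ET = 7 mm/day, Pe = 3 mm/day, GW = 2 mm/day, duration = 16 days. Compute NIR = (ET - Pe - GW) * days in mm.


Daily deficit = ET - Pe - GW = 7 - 3 - 2 = 2 mm/day
NIR = 2 * 16 = 32 mm

32.0000 mm


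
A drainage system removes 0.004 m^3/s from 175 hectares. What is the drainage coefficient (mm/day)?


DC = Q * 86400 / (A * 10000) * 1000
DC = 0.004 * 86400 / (175 * 10000) * 1000
DC = 345600.0000 / 1750000

0.1975 mm/day


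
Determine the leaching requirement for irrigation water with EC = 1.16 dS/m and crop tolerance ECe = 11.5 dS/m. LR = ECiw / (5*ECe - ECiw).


LR = ECiw / (5*ECe - ECiw)
LR = 1.16 / (5*11.5 - 1.16)
LR = 1.16 / 56.3400

0.0206


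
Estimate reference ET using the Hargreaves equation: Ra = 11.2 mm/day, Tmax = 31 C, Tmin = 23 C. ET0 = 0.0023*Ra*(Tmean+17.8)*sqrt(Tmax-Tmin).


Tmean = (Tmax + Tmin)/2 = (31 + 23)/2 = 27.0
ET0 = 0.0023 * 11.2 * (27.0 + 17.8) * sqrt(31 - 23)
ET0 = 0.0023 * 11.2 * 44.8 * 2.828427

3.2641 mm/day


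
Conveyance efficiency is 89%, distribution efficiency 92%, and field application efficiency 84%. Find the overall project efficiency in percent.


Ec = 0.89, Eb = 0.92, Ea = 0.84
E = 0.89 * 0.92 * 0.84 * 100 = 68.7792%

68.7792 %


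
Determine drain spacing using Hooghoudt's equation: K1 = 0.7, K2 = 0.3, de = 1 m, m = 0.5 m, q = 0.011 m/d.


S^2 = 8*K2*de*m/q + 4*K1*m^2/q
S^2 = 8*0.3*1*0.5/0.011 + 4*0.7*0.5^2/0.011
S = sqrt(172.7273)

13.1426 m


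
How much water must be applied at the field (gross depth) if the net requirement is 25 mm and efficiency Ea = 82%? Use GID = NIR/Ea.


Ea = 82% = 0.82
GID = NIR / Ea = 25 / 0.82 = 30.4878 mm

30.4878 mm


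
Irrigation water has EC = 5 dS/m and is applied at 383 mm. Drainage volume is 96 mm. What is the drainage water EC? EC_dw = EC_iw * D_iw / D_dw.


EC_dw = EC_iw * D_iw / D_dw
EC_dw = 5 * 383 / 96
EC_dw = 1915 / 96

19.9479 dS/m


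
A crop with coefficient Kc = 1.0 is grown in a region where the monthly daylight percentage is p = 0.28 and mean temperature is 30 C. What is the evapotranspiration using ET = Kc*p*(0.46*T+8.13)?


ET = Kc * p * (0.46*T + 8.13)
ET = 1.0 * 0.28 * (0.46*30 + 8.13)
ET = 1.0 * 0.28 * 21.9300

6.1404 mm/day


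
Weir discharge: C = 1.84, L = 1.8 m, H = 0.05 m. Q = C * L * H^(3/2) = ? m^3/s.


Q = C * L * H^(3/2) = 1.84 * 1.8 * 0.05^1.5 = 1.84 * 1.8 * 0.011180

0.0370 m^3/s


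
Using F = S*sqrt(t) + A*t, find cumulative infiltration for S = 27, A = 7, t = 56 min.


F = S*sqrt(t) + A*t
F = 27*sqrt(56) + 7*56
F = 27*7.483315 + 392

594.0495 mm


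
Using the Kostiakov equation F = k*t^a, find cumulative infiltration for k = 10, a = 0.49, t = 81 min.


F = k * t^a = 10 * 81^0.49
F = 10 * 8.613064

86.1306 mm


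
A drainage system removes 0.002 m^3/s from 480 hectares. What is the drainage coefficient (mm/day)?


DC = Q * 86400 / (A * 10000) * 1000
DC = 0.002 * 86400 / (480 * 10000) * 1000
DC = 172800.0000 / 4800000

0.0360 mm/day


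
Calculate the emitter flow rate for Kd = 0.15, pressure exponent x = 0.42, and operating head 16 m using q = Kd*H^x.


q = Kd * H^x = 0.15 * 16^0.42 = 0.15 * 3.204280

0.4806 L/h


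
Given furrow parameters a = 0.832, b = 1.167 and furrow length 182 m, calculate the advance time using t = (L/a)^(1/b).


t = (L/a)^(1/b)
t = (182/0.832)^(1/1.167)
t = 218.750000^(1/1.167)

101.1805 min


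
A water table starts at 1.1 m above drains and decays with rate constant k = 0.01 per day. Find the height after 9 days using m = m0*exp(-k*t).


m = m0 * exp(-k*t)
m = 1.1 * exp(-0.01 * 9)
m = 1.1 * exp(-0.0900)

1.0053 m


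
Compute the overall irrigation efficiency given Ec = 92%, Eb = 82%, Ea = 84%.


Ec = 0.92, Eb = 0.82, Ea = 0.84
E = 0.92 * 0.82 * 0.84 * 100 = 63.3696%

63.3696 %


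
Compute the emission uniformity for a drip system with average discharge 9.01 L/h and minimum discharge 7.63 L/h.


EU = (q_min/q_avg)*100 = (7.63/9.01)*100 = 84.6837%

84.6837 %


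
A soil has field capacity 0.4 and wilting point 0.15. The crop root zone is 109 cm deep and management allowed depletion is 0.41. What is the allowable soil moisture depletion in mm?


SMD = (FC - PWP) * d * MAD * 10
SMD = (0.4 - 0.15) * 109 * 0.41 * 10
SMD = 0.2500 * 109 * 0.41 * 10

111.7250 mm


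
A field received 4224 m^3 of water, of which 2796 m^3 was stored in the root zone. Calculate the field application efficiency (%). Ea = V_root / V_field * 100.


Ea = V_root / V_field * 100 = 2796 / 4224 * 100 = 66.1932%

66.1932 %


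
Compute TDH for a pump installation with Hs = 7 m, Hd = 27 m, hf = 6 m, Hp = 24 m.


TDH = Hs + Hd + hf + Hp = 7 + 27 + 6 + 24 = 64

64 m


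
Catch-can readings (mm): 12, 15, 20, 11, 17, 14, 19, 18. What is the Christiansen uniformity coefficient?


mean = 15.750000 mm
MAD = 2.750000 mm
CU = (1 - 2.750000/15.750000)*100

82.5397 %


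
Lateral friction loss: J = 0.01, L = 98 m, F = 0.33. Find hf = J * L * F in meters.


hf = J * L * F = 0.01 * 98 * 0.33 = 0.3234 m

0.3234 m


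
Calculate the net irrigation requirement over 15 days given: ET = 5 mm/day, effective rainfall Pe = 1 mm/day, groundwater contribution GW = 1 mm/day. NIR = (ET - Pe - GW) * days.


Daily deficit = ET - Pe - GW = 5 - 1 - 1 = 3 mm/day
NIR = 3 * 15 = 45 mm

45.0000 mm


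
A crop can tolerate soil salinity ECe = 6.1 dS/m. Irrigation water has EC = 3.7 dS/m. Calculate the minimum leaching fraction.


LR = ECiw / (5*ECe - ECiw)
LR = 3.7 / (5*6.1 - 3.7)
LR = 3.7 / 26.8000

0.1381


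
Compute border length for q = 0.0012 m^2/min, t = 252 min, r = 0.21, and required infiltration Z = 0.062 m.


L = q*t/((1+r)*Z)
L = 0.0012*252/((1+0.21)*0.062)
L = 0.3024/0.07502

4.0309 m


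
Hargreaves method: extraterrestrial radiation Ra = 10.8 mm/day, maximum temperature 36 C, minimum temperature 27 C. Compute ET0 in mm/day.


Tmean = (Tmax + Tmin)/2 = (36 + 27)/2 = 31.5
ET0 = 0.0023 * 10.8 * (31.5 + 17.8) * sqrt(36 - 27)
ET0 = 0.0023 * 10.8 * 49.3 * 3.000000

3.6738 mm/day


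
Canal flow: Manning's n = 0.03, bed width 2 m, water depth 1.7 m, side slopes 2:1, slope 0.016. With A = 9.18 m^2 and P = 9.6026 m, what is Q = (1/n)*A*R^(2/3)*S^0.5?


R = A/P = 9.18/9.6026 = 0.955991
Q = (1/0.03) * 9.18 * 0.955991^(2/3) * 0.016^0.5

37.5622 m^3/s


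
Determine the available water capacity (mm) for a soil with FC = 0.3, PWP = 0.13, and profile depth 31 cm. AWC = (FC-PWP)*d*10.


AWC = (FC - PWP) * d * 10
AWC = (0.3 - 0.13) * 31 * 10
AWC = 0.1700 * 31 * 10

52.7000 mm


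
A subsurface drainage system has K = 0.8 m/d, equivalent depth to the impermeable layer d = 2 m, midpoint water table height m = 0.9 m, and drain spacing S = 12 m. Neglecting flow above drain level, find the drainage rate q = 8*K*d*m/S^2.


q = 8*K*d*m/S^2
q = 8*0.8*2*0.9/12^2
q = 11.5200 / 144

0.0800 m/d


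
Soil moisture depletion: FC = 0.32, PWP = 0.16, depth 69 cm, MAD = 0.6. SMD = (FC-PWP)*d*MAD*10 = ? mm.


SMD = (FC - PWP) * d * MAD * 10
SMD = (0.32 - 0.16) * 69 * 0.6 * 10
SMD = 0.1600 * 69 * 0.6 * 10

66.2400 mm


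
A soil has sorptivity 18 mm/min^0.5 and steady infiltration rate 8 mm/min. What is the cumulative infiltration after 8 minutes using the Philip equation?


F = S*sqrt(t) + A*t
F = 18*sqrt(8) + 8*8
F = 18*2.828427 + 64

114.9117 mm


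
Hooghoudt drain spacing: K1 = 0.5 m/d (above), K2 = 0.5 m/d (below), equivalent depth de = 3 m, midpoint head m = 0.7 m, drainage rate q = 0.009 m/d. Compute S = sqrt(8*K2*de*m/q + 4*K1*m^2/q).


S^2 = 8*K2*de*m/q + 4*K1*m^2/q
S^2 = 8*0.5*3*0.7/0.009 + 4*0.5*0.7^2/0.009
S = sqrt(1042.2222)

32.2835 m


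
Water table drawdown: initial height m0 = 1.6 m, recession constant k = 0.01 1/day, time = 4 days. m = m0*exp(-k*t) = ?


m = m0 * exp(-k*t)
m = 1.6 * exp(-0.01 * 4)
m = 1.6 * exp(-0.0400)

1.5373 m


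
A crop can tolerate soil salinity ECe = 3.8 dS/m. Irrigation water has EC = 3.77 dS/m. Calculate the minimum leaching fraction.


LR = ECiw / (5*ECe - ECiw)
LR = 3.77 / (5*3.8 - 3.77)
LR = 3.77 / 15.2300

0.2475


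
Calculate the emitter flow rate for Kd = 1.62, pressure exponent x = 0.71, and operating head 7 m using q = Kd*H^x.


q = Kd * H^x = 1.62 * 7^0.71 = 1.62 * 3.981251

6.4496 L/h


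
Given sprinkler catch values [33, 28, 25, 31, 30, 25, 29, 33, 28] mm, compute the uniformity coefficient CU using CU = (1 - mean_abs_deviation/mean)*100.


mean = 29.111111 mm
MAD = 2.345679 mm
CU = (1 - 2.345679/29.111111)*100

91.9423 %


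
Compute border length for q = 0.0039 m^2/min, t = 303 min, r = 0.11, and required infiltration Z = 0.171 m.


L = q*t/((1+r)*Z)
L = 0.0039*303/((1+0.11)*0.171)
L = 1.1817/0.18981

6.2257 m


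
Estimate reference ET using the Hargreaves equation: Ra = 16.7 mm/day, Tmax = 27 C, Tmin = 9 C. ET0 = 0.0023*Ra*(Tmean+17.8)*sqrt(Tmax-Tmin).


Tmean = (Tmax + Tmin)/2 = (27 + 9)/2 = 18.0
ET0 = 0.0023 * 16.7 * (18.0 + 17.8) * sqrt(27 - 9)
ET0 = 0.0023 * 16.7 * 35.8 * 4.242641

5.8340 mm/day


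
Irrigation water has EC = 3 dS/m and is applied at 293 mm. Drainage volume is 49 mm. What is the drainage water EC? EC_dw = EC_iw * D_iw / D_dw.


EC_dw = EC_iw * D_iw / D_dw
EC_dw = 3 * 293 / 49
EC_dw = 879 / 49

17.9388 dS/m


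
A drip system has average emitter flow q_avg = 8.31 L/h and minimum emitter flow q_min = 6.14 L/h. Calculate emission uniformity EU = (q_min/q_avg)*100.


EU = (q_min/q_avg)*100 = (6.14/8.31)*100 = 73.8869%

73.8869 %


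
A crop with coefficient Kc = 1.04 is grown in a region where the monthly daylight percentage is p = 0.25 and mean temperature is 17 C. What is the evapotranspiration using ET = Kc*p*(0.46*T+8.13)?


ET = Kc * p * (0.46*T + 8.13)
ET = 1.04 * 0.25 * (0.46*17 + 8.13)
ET = 1.04 * 0.25 * 15.9500

4.1470 mm/day


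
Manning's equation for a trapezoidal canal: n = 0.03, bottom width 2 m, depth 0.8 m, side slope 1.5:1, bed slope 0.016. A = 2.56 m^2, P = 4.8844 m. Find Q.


R = A/P = 2.56/4.8844 = 0.524118
Q = (1/0.03) * 2.56 * 0.524118^(2/3) * 0.016^0.5

7.0167 m^3/s


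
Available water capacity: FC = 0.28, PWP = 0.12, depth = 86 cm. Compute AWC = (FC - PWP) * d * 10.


AWC = (FC - PWP) * d * 10
AWC = (0.28 - 0.12) * 86 * 10
AWC = 0.1600 * 86 * 10

137.6000 mm


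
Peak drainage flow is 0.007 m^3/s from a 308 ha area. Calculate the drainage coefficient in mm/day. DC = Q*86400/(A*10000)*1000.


DC = Q * 86400 / (A * 10000) * 1000
DC = 0.007 * 86400 / (308 * 10000) * 1000
DC = 604800.0000 / 3080000

0.1964 mm/day


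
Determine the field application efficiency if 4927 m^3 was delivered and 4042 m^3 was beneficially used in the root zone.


Ea = V_root / V_field * 100 = 4042 / 4927 * 100 = 82.0378%

82.0378 %


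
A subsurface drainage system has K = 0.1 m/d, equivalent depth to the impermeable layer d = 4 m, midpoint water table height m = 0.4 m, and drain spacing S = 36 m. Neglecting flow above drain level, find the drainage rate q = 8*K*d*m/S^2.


q = 8*K*d*m/S^2
q = 8*0.1*4*0.4/36^2
q = 1.2800 / 1296

9.8765e-04 m/d


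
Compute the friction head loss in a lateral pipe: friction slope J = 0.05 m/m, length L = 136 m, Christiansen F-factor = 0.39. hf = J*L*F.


hf = J * L * F = 0.05 * 136 * 0.39 = 2.6520 m

2.6520 m


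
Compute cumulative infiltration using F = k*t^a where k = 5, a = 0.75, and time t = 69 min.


F = k * t^a = 5 * 69^0.75
F = 5 * 23.940699

119.7035 mm


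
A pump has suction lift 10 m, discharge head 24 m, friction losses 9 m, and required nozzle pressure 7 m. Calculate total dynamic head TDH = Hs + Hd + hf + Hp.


TDH = Hs + Hd + hf + Hp = 10 + 24 + 9 + 7 = 50

50 m


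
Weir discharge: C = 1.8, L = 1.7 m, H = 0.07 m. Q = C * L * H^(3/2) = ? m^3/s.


Q = C * L * H^(3/2) = 1.8 * 1.7 * 0.07^1.5 = 1.8 * 1.7 * 0.018520

0.0567 m^3/s


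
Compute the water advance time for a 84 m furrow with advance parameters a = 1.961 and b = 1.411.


t = (L/a)^(1/b)
t = (84/1.961)^(1/1.411)
t = 42.835288^(1/1.411)

14.3379 min


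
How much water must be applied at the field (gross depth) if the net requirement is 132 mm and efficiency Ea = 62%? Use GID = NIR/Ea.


Ea = 62% = 0.62
GID = NIR / Ea = 132 / 0.62 = 212.9032 mm

212.9032 mm


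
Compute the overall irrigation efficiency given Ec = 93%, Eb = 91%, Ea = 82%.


Ec = 0.93, Eb = 0.91, Ea = 0.82
E = 0.93 * 0.91 * 0.82 * 100 = 69.3966%

69.3966 %


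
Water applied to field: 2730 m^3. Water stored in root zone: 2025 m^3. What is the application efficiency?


Ea = V_root / V_field * 100 = 2025 / 2730 * 100 = 74.1758%

74.1758 %


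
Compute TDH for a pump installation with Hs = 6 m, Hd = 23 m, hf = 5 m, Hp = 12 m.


TDH = Hs + Hd + hf + Hp = 6 + 23 + 5 + 12 = 46

46 m


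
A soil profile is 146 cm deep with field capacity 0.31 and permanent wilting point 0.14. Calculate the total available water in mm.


AWC = (FC - PWP) * d * 10
AWC = (0.31 - 0.14) * 146 * 10
AWC = 0.1700 * 146 * 10

248.2000 mm


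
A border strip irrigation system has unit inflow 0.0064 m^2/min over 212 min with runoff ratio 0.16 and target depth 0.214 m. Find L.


L = q*t/((1+r)*Z)
L = 0.0064*212/((1+0.16)*0.214)
L = 1.3568/0.24824

5.4657 m


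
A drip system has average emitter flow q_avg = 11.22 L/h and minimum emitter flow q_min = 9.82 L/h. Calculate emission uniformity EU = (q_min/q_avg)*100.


EU = (q_min/q_avg)*100 = (9.82/11.22)*100 = 87.5223%

87.5223 %


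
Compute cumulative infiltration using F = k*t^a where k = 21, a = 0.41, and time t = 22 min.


F = k * t^a = 21 * 22^0.41
F = 21 * 3.551349

74.5783 mm


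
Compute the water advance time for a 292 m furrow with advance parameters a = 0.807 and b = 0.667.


t = (L/a)^(1/b)
t = (292/0.807)^(1/0.667)
t = 361.833953^(1/0.667)

6852.4528 min


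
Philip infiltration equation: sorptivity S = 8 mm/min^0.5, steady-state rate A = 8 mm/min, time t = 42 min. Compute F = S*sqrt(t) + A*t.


F = S*sqrt(t) + A*t
F = 8*sqrt(42) + 8*42
F = 8*6.480741 + 336

387.8459 mm


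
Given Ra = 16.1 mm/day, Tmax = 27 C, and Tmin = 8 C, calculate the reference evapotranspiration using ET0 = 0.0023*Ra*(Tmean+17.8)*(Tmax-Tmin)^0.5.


Tmean = (Tmax + Tmin)/2 = (27 + 8)/2 = 17.5
ET0 = 0.0023 * 16.1 * (17.5 + 17.8) * sqrt(27 - 8)
ET0 = 0.0023 * 16.1 * 35.3 * 4.358899

5.6978 mm/day


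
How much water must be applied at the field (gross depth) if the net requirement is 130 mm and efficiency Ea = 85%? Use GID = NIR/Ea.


Ea = 85% = 0.85
GID = NIR / Ea = 130 / 0.85 = 152.9412 mm

152.9412 mm


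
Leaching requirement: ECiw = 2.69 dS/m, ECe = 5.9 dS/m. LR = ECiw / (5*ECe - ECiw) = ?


LR = ECiw / (5*ECe - ECiw)
LR = 2.69 / (5*5.9 - 2.69)
LR = 2.69 / 26.8100

0.1003


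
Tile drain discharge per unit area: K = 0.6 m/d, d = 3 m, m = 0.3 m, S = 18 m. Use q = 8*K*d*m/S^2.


q = 8*K*d*m/S^2
q = 8*0.6*3*0.3/18^2
q = 4.3200 / 324

0.0133 m/d


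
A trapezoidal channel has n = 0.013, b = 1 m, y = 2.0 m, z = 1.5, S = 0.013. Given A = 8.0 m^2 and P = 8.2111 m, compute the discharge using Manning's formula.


R = A/P = 8.0/8.2111 = 0.974291
Q = (1/0.013) * 8.0 * 0.974291^(2/3) * 0.013^0.5

68.9569 m^3/s


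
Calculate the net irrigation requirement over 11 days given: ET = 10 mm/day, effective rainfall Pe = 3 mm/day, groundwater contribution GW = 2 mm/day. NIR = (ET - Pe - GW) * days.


Daily deficit = ET - Pe - GW = 10 - 3 - 2 = 5 mm/day
NIR = 5 * 11 = 55 mm

55.0000 mm


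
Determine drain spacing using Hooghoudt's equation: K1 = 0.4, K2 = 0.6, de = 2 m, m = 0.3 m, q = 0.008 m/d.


S^2 = 8*K2*de*m/q + 4*K1*m^2/q
S^2 = 8*0.6*2*0.3/0.008 + 4*0.4*0.3^2/0.008
S = sqrt(378.0000)

19.4422 m


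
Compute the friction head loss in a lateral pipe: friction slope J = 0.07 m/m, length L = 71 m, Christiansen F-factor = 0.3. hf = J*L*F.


hf = J * L * F = 0.07 * 71 * 0.3 = 1.4910 m

1.4910 m


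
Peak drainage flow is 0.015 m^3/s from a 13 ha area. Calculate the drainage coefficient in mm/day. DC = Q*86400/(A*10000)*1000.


DC = Q * 86400 / (A * 10000) * 1000
DC = 0.015 * 86400 / (13 * 10000) * 1000
DC = 1296000.0000 / 130000

9.9692 mm/day


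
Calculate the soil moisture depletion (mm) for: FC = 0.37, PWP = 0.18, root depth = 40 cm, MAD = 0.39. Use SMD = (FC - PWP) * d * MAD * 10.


SMD = (FC - PWP) * d * MAD * 10
SMD = (0.37 - 0.18) * 40 * 0.39 * 10
SMD = 0.1900 * 40 * 0.39 * 10

29.6400 mm


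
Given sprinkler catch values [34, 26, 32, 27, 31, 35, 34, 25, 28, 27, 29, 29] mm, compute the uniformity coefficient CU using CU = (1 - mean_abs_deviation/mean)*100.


mean = 29.750000 mm
MAD = 2.875000 mm
CU = (1 - 2.875000/29.750000)*100

90.3361 %


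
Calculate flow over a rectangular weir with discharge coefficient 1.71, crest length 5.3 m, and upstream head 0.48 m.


Q = C * L * H^(3/2) = 1.71 * 5.3 * 0.48^1.5 = 1.71 * 5.3 * 0.332554

3.0139 m^3/s


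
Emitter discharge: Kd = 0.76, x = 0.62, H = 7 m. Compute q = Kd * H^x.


q = Kd * H^x = 0.76 * 7^0.62 = 0.76 * 3.341649

2.5397 L/h


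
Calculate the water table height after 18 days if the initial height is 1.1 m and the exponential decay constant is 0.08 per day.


m = m0 * exp(-k*t)
m = 1.1 * exp(-0.08 * 18)
m = 1.1 * exp(-1.4400)

0.2606 m


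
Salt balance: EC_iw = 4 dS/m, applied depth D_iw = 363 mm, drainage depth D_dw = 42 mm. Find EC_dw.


EC_dw = EC_iw * D_iw / D_dw
EC_dw = 4 * 363 / 42
EC_dw = 1452 / 42

34.5714 dS/m


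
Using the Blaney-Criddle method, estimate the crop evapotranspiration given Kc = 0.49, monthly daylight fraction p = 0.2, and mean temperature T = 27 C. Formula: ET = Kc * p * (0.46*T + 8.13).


ET = Kc * p * (0.46*T + 8.13)
ET = 0.49 * 0.2 * (0.46*27 + 8.13)
ET = 0.49 * 0.2 * 20.5500

2.0139 mm/day


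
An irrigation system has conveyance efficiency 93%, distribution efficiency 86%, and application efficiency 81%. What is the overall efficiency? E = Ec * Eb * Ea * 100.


Ec = 0.93, Eb = 0.86, Ea = 0.81
E = 0.93 * 0.86 * 0.81 * 100 = 64.7838%

64.7838 %


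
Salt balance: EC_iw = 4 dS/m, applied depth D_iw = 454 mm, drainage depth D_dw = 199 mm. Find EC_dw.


EC_dw = EC_iw * D_iw / D_dw
EC_dw = 4 * 454 / 199
EC_dw = 1816 / 199

9.1256 dS/m


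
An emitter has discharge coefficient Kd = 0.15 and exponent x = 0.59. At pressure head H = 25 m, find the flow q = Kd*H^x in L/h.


q = Kd * H^x = 0.15 * 25^0.59 = 0.15 * 6.680125

1.0020 L/h


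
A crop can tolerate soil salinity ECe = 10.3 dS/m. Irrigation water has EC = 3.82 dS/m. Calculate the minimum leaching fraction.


LR = ECiw / (5*ECe - ECiw)
LR = 3.82 / (5*10.3 - 3.82)
LR = 3.82 / 47.6800

0.0801


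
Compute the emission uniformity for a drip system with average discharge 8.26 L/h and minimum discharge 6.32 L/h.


EU = (q_min/q_avg)*100 = (6.32/8.26)*100 = 76.5133%

76.5133 %


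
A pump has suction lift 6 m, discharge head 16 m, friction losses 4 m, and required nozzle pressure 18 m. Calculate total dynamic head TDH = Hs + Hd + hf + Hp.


TDH = Hs + Hd + hf + Hp = 6 + 16 + 4 + 18 = 44

44 m


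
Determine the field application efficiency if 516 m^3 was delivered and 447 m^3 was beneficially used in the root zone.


Ea = V_root / V_field * 100 = 447 / 516 * 100 = 86.6279%

86.6279 %


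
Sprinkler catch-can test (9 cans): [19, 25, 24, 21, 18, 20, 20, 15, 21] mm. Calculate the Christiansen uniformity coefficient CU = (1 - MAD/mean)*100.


mean = 20.333333 mm
MAD = 2.148148 mm
CU = (1 - 2.148148/20.333333)*100

89.4353 %


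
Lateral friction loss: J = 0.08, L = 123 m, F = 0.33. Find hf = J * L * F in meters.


hf = J * L * F = 0.08 * 123 * 0.33 = 3.2472 m

3.2472 m


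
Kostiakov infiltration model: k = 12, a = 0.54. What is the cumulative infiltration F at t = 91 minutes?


F = k * t^a = 12 * 91^0.54
F = 12 * 11.425688

137.1083 mm


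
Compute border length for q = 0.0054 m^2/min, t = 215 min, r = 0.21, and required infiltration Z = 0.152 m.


L = q*t/((1+r)*Z)
L = 0.0054*215/((1+0.21)*0.152)
L = 1.161/0.18392

6.3125 m


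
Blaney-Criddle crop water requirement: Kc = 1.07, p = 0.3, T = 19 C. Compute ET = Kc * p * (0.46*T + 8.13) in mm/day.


ET = Kc * p * (0.46*T + 8.13)
ET = 1.07 * 0.3 * (0.46*19 + 8.13)
ET = 1.07 * 0.3 * 16.8700

5.4153 mm/day


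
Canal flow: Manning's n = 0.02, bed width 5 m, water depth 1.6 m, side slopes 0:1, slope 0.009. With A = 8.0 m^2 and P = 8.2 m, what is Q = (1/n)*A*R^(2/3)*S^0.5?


R = A/P = 8.0/8.2 = 0.975610
Q = (1/0.02) * 8.0 * 0.975610^(2/3) * 0.009^0.5

37.3278 m^3/s


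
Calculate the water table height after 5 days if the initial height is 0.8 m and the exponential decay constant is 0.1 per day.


m = m0 * exp(-k*t)
m = 0.8 * exp(-0.1 * 5)
m = 0.8 * exp(-0.5000)

0.4852 m


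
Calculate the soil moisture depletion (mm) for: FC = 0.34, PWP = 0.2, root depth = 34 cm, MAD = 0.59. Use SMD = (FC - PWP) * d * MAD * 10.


SMD = (FC - PWP) * d * MAD * 10
SMD = (0.34 - 0.2) * 34 * 0.59 * 10
SMD = 0.1400 * 34 * 0.59 * 10

28.0840 mm


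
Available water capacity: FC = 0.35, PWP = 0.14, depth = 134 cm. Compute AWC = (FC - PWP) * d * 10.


AWC = (FC - PWP) * d * 10
AWC = (0.35 - 0.14) * 134 * 10
AWC = 0.2100 * 134 * 10

281.4000 mm


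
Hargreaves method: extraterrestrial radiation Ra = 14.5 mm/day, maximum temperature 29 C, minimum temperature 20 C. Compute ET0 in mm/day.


Tmean = (Tmax + Tmin)/2 = (29 + 20)/2 = 24.5
ET0 = 0.0023 * 14.5 * (24.5 + 17.8) * sqrt(29 - 20)
ET0 = 0.0023 * 14.5 * 42.3 * 3.000000

4.2321 mm/day


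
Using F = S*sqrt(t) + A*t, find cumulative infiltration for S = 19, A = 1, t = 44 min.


F = S*sqrt(t) + A*t
F = 19*sqrt(44) + 1*44
F = 19*6.633250 + 44

170.0317 mm


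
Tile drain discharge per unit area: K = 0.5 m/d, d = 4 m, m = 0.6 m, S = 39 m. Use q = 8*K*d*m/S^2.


q = 8*K*d*m/S^2
q = 8*0.5*4*0.6/39^2
q = 9.6000 / 1521

0.0063 m/d


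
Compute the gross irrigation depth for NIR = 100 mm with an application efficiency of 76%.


Ea = 76% = 0.76
GID = NIR / Ea = 100 / 0.76 = 131.5789 mm

131.5789 mm


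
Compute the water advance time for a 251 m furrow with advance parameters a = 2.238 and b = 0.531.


t = (L/a)^(1/b)
t = (251/2.238)^(1/0.531)
t = 112.153709^(1/0.531)

7249.1877 min


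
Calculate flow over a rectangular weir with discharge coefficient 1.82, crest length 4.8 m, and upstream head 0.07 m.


Q = C * L * H^(3/2) = 1.82 * 4.8 * 0.07^1.5 = 1.82 * 4.8 * 0.018520

0.1618 m^3/s


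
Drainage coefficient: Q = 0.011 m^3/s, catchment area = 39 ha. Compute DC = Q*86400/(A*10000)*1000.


DC = Q * 86400 / (A * 10000) * 1000
DC = 0.011 * 86400 / (39 * 10000) * 1000
DC = 950400.0000 / 390000

2.4369 mm/day


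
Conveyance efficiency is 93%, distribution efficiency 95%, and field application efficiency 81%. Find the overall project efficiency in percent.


Ec = 0.93, Eb = 0.95, Ea = 0.81
E = 0.93 * 0.95 * 0.81 * 100 = 71.5635%

71.5635 %


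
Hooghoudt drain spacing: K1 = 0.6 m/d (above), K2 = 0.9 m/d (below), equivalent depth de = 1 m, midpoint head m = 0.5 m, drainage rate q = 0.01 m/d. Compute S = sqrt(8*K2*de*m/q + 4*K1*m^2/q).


S^2 = 8*K2*de*m/q + 4*K1*m^2/q
S^2 = 8*0.9*1*0.5/0.01 + 4*0.6*0.5^2/0.01
S = sqrt(420.0000)

20.4939 m


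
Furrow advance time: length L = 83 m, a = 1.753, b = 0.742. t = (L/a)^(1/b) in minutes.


t = (L/a)^(1/b)
t = (83/1.753)^(1/0.742)
t = 47.347404^(1/0.742)

181.0554 min


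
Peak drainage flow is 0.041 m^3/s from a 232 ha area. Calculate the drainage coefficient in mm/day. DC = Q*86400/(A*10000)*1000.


DC = Q * 86400 / (A * 10000) * 1000
DC = 0.041 * 86400 / (232 * 10000) * 1000
DC = 3542400.0000 / 2320000

1.5269 mm/day


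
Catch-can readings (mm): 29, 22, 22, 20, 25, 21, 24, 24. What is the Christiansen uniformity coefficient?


mean = 23.375000 mm
MAD = 2.125000 mm
CU = (1 - 2.125000/23.375000)*100

90.9091 %


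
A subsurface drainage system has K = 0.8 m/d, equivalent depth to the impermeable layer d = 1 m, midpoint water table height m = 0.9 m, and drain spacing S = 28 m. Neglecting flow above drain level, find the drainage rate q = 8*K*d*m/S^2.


q = 8*K*d*m/S^2
q = 8*0.8*1*0.9/28^2
q = 5.7600 / 784

0.0073 m/d


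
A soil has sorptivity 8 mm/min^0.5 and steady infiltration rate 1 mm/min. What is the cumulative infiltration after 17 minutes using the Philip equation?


F = S*sqrt(t) + A*t
F = 8*sqrt(17) + 1*17
F = 8*4.123106 + 17

49.9848 mm


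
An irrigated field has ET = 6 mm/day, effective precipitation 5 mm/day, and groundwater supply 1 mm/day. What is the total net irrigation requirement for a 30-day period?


Daily deficit = ET - Pe - GW = 6 - 5 - 1 = 0 mm/day
NIR = 0 * 30 = 0 mm

0 mm


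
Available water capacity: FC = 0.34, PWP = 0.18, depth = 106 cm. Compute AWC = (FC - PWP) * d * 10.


AWC = (FC - PWP) * d * 10
AWC = (0.34 - 0.18) * 106 * 10
AWC = 0.1600 * 106 * 10

169.6000 mm


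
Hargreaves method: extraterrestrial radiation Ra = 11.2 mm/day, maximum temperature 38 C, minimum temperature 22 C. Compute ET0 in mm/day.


Tmean = (Tmax + Tmin)/2 = (38 + 22)/2 = 30.0
ET0 = 0.0023 * 11.2 * (30.0 + 17.8) * sqrt(38 - 22)
ET0 = 0.0023 * 11.2 * 47.8 * 4.000000

4.9253 mm/day


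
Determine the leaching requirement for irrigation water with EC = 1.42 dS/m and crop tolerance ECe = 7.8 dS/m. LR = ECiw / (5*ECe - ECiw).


LR = ECiw / (5*ECe - ECiw)
LR = 1.42 / (5*7.8 - 1.42)
LR = 1.42 / 37.5800

0.0378


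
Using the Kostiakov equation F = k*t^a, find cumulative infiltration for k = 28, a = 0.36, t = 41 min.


F = k * t^a = 28 * 41^0.36
F = 28 * 3.807169

106.6007 mm


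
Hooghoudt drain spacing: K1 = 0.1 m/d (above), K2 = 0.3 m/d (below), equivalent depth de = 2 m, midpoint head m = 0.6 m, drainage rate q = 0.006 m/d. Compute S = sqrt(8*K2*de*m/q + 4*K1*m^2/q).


S^2 = 8*K2*de*m/q + 4*K1*m^2/q
S^2 = 8*0.3*2*0.6/0.006 + 4*0.1*0.6^2/0.006
S = sqrt(504.0000)

22.4499 m


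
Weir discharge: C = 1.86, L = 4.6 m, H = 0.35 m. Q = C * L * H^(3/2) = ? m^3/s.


Q = C * L * H^(3/2) = 1.86 * 4.6 * 0.35^1.5 = 1.86 * 4.6 * 0.207063

1.7716 m^3/s


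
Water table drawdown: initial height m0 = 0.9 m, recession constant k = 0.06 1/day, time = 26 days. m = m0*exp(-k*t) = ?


m = m0 * exp(-k*t)
m = 0.9 * exp(-0.06 * 26)
m = 0.9 * exp(-1.5600)

0.1891 m


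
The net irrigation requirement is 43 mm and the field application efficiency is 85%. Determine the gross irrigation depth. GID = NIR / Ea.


Ea = 85% = 0.85
GID = NIR / Ea = 43 / 0.85 = 50.5882 mm

50.5882 mm


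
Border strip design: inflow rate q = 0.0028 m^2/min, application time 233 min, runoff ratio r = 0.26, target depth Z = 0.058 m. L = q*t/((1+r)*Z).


L = q*t/((1+r)*Z)
L = 0.0028*233/((1+0.26)*0.058)
L = 0.6524/0.07308

8.9272 m


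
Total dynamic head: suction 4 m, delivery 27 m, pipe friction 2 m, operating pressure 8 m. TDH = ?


TDH = Hs + Hd + hf + Hp = 4 + 27 + 2 + 8 = 41

41 m


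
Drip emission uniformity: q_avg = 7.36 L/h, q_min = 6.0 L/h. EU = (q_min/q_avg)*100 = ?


EU = (q_min/q_avg)*100 = (6.0/7.36)*100 = 81.5217%

81.5217 %


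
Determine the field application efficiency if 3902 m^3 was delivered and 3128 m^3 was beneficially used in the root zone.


Ea = V_root / V_field * 100 = 3128 / 3902 * 100 = 80.1640%

80.1640 %


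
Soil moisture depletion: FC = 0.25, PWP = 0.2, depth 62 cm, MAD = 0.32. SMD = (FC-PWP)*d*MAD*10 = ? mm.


SMD = (FC - PWP) * d * MAD * 10
SMD = (0.25 - 0.2) * 62 * 0.32 * 10
SMD = 0.0500 * 62 * 0.32 * 10

9.9200 mm


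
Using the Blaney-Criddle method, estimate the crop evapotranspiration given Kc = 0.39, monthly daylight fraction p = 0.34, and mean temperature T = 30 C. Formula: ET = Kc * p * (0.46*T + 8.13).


ET = Kc * p * (0.46*T + 8.13)
ET = 0.39 * 0.34 * (0.46*30 + 8.13)
ET = 0.39 * 0.34 * 21.9300

2.9079 mm/day


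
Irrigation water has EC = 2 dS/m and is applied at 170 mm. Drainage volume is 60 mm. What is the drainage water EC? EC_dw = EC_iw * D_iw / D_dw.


EC_dw = EC_iw * D_iw / D_dw
EC_dw = 2 * 170 / 60
EC_dw = 340 / 60

5.6667 dS/m


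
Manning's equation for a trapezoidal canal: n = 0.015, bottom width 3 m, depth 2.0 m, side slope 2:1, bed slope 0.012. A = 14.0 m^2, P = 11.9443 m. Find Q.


R = A/P = 14.0/11.9443 = 1.172107
Q = (1/0.015) * 14.0 * 1.172107^(2/3) * 0.012^0.5

113.6595 m^3/s


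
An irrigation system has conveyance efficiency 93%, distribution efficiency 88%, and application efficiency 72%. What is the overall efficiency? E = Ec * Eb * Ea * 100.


Ec = 0.93, Eb = 0.88, Ea = 0.72
E = 0.93 * 0.88 * 0.72 * 100 = 58.9248%

58.9248 %


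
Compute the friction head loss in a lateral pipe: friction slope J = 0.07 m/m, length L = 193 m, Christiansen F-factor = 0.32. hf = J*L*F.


hf = J * L * F = 0.07 * 193 * 0.32 = 4.3232 m

4.3232 m


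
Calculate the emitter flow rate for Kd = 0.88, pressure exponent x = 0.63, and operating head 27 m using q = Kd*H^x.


q = Kd * H^x = 0.88 * 27^0.63 = 0.88 * 7.975523

7.0185 L/h


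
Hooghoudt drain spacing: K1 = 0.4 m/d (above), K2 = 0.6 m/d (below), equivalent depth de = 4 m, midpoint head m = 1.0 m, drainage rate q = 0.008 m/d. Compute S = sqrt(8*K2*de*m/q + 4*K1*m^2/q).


S^2 = 8*K2*de*m/q + 4*K1*m^2/q
S^2 = 8*0.6*4*1.0/0.008 + 4*0.4*1.0^2/0.008
S = sqrt(2600.0000)

50.9902 m


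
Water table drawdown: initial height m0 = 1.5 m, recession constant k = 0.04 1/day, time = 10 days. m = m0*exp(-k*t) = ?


m = m0 * exp(-k*t)
m = 1.5 * exp(-0.04 * 10)
m = 1.5 * exp(-0.4000)

1.0055 m


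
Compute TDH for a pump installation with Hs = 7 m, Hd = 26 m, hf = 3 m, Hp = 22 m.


TDH = Hs + Hd + hf + Hp = 7 + 26 + 3 + 22 = 58

58 m


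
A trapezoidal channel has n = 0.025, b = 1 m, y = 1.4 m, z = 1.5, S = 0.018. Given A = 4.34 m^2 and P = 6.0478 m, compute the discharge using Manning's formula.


R = A/P = 4.34/6.0478 = 0.717616
Q = (1/0.025) * 4.34 * 0.717616^(2/3) * 0.018^0.5

18.6687 m^3/s


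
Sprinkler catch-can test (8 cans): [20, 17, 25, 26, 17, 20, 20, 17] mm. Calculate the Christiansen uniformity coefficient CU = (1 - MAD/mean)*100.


mean = 20.250000 mm
MAD = 2.625000 mm
CU = (1 - 2.625000/20.250000)*100

87.0370 %


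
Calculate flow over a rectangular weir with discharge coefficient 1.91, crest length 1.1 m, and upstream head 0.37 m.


Q = C * L * H^(3/2) = 1.91 * 1.1 * 0.37^1.5 = 1.91 * 1.1 * 0.225062

0.4729 m^3/s


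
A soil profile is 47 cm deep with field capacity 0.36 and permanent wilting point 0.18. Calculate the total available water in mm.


AWC = (FC - PWP) * d * 10
AWC = (0.36 - 0.18) * 47 * 10
AWC = 0.1800 * 47 * 10

84.6000 mm


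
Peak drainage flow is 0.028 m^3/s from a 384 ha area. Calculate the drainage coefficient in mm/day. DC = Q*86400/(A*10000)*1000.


DC = Q * 86400 / (A * 10000) * 1000
DC = 0.028 * 86400 / (384 * 10000) * 1000
DC = 2419200.0000 / 3840000

0.6300 mm/day


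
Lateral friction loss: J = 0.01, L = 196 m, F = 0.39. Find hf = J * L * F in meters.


hf = J * L * F = 0.01 * 196 * 0.39 = 0.7644 m

0.7644 m


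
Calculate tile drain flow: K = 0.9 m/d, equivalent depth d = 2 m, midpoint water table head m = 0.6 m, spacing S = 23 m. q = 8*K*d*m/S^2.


q = 8*K*d*m/S^2
q = 8*0.9*2*0.6/23^2
q = 8.6400 / 529

0.0163 m/d


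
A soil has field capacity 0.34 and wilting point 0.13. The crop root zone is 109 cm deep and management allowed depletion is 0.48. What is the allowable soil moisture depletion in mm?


SMD = (FC - PWP) * d * MAD * 10
SMD = (0.34 - 0.13) * 109 * 0.48 * 10
SMD = 0.2100 * 109 * 0.48 * 10

109.8720 mm


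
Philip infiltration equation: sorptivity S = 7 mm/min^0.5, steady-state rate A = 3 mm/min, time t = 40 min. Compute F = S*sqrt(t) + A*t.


F = S*sqrt(t) + A*t
F = 7*sqrt(40) + 3*40
F = 7*6.324555 + 120

164.2719 mm


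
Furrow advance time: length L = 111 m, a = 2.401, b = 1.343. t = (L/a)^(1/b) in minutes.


t = (L/a)^(1/b)
t = (111/2.401)^(1/1.343)
t = 46.230737^(1/1.343)

17.3664 min


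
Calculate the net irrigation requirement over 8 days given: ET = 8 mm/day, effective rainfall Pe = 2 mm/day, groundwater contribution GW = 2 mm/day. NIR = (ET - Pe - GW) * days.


Daily deficit = ET - Pe - GW = 8 - 2 - 2 = 4 mm/day
NIR = 4 * 8 = 32 mm

32.0000 mm


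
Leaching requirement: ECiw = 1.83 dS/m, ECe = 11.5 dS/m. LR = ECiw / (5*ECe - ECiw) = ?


LR = ECiw / (5*ECe - ECiw)
LR = 1.83 / (5*11.5 - 1.83)
LR = 1.83 / 55.6700

0.0329


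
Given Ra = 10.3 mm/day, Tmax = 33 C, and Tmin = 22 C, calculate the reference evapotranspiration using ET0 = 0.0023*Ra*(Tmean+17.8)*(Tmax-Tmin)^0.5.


Tmean = (Tmax + Tmin)/2 = (33 + 22)/2 = 27.5
ET0 = 0.0023 * 10.3 * (27.5 + 17.8) * sqrt(33 - 22)
ET0 = 0.0023 * 10.3 * 45.3 * 3.316625

3.5593 mm/day


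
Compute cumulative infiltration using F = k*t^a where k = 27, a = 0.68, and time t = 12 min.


F = k * t^a = 27 * 12^0.68
F = 27 * 5.418053

146.2874 mm


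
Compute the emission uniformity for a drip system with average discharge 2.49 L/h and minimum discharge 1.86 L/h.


EU = (q_min/q_avg)*100 = (1.86/2.49)*100 = 74.6988%

74.6988 %


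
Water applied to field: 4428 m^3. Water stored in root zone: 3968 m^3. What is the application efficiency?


Ea = V_root / V_field * 100 = 3968 / 4428 * 100 = 89.6116%

89.6116 %


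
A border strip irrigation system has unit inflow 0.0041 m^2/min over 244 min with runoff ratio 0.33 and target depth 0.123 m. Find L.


L = q*t/((1+r)*Z)
L = 0.0041*244/((1+0.33)*0.123)
L = 1.0004/0.16359

6.1153 m


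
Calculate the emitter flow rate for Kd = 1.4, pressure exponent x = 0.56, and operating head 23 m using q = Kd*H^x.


q = Kd * H^x = 1.4 * 23^0.56 = 1.4 * 5.788521

8.1039 L/h


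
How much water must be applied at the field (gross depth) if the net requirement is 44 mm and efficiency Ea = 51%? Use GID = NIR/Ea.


Ea = 51% = 0.51
GID = NIR / Ea = 44 / 0.51 = 86.2745 mm

86.2745 mm


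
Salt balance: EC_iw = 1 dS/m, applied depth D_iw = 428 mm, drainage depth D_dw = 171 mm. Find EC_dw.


EC_dw = EC_iw * D_iw / D_dw
EC_dw = 1 * 428 / 171
EC_dw = 428 / 171

2.5029 dS/m


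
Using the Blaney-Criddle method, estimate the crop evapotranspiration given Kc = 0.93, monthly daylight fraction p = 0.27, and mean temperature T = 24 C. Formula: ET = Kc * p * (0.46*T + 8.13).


ET = Kc * p * (0.46*T + 8.13)
ET = 0.93 * 0.27 * (0.46*24 + 8.13)
ET = 0.93 * 0.27 * 19.1700

4.8136 mm/day


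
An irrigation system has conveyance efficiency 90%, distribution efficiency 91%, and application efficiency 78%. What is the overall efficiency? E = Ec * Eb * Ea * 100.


Ec = 0.9, Eb = 0.91, Ea = 0.78
E = 0.9 * 0.91 * 0.78 * 100 = 63.8820%

63.8820 %


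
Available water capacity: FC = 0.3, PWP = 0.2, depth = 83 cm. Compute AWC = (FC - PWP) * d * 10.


AWC = (FC - PWP) * d * 10
AWC = (0.3 - 0.2) * 83 * 10
AWC = 0.1000 * 83 * 10

83.0000 mm


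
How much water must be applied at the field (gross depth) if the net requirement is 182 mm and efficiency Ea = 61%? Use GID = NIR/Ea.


Ea = 61% = 0.61
GID = NIR / Ea = 182 / 0.61 = 298.3607 mm

298.3607 mm


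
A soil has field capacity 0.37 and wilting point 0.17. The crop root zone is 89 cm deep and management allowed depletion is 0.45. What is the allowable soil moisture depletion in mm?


SMD = (FC - PWP) * d * MAD * 10
SMD = (0.37 - 0.17) * 89 * 0.45 * 10
SMD = 0.2000 * 89 * 0.45 * 10

80.1000 mm


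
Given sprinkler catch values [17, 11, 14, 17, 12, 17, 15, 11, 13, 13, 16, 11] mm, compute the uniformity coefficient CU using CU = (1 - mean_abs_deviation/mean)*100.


mean = 13.916667 mm
MAD = 2.083333 mm
CU = (1 - 2.083333/13.916667)*100

85.0299 %


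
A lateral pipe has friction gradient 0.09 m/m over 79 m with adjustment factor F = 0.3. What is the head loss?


hf = J * L * F = 0.09 * 79 * 0.3 = 2.1330 m

2.1330 m


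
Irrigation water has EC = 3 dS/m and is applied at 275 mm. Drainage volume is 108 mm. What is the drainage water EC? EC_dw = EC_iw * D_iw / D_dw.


EC_dw = EC_iw * D_iw / D_dw
EC_dw = 3 * 275 / 108
EC_dw = 825 / 108

7.6389 dS/m


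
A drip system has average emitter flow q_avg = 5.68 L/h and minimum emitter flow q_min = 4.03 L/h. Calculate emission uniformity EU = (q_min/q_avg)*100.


EU = (q_min/q_avg)*100 = (4.03/5.68)*100 = 70.9507%

70.9507 %


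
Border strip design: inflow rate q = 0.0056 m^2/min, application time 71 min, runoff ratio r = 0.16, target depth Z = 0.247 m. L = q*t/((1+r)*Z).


L = q*t/((1+r)*Z)
L = 0.0056*71/((1+0.16)*0.247)
L = 0.3976/0.28652

1.3877 m


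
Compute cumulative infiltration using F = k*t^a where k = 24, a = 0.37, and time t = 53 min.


F = k * t^a = 24 * 53^0.37
F = 24 * 4.344923

104.2782 mm


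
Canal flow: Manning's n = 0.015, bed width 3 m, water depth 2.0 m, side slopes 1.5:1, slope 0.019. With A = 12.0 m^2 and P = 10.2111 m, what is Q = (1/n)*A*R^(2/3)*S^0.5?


R = A/P = 12.0/10.2111 = 1.175192
Q = (1/0.015) * 12.0 * 1.175192^(2/3) * 0.019^0.5

122.8022 m^3/s


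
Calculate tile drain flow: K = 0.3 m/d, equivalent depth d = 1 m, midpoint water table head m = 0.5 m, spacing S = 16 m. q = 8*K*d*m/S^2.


q = 8*K*d*m/S^2
q = 8*0.3*1*0.5/16^2
q = 1.2000 / 256

0.0047 m/d


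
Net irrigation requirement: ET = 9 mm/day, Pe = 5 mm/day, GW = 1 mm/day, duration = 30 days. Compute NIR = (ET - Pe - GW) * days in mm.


Daily deficit = ET - Pe - GW = 9 - 5 - 1 = 3 mm/day
NIR = 3 * 30 = 90 mm

90.0000 mm


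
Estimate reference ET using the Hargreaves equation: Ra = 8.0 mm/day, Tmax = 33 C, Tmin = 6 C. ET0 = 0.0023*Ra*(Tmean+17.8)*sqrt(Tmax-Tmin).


Tmean = (Tmax + Tmin)/2 = (33 + 6)/2 = 19.5
ET0 = 0.0023 * 8.0 * (19.5 + 17.8) * sqrt(33 - 6)
ET0 = 0.0023 * 8.0 * 37.3 * 5.196152

3.5662 mm/day


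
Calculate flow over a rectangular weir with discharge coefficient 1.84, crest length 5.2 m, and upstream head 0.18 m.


Q = C * L * H^(3/2) = 1.84 * 5.2 * 0.18^1.5 = 1.84 * 5.2 * 0.076368

0.7307 m^3/s


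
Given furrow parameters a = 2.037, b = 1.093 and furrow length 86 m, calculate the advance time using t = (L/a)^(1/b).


t = (L/a)^(1/b)
t = (86/2.037)^(1/1.093)
t = 42.218949^(1/1.093)

30.7042 min


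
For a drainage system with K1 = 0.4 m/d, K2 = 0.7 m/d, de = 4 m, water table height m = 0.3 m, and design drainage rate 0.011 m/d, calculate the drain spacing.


S^2 = 8*K2*de*m/q + 4*K1*m^2/q
S^2 = 8*0.7*4*0.3/0.011 + 4*0.4*0.3^2/0.011
S = sqrt(624.0000)

24.9800 m


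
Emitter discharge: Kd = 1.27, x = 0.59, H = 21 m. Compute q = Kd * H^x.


q = Kd * H^x = 1.27 * 21^0.59 = 1.27 * 6.027114

7.6544 L/h


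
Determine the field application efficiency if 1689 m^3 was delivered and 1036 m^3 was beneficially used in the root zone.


Ea = V_root / V_field * 100 = 1036 / 1689 * 100 = 61.3381%

61.3381 %


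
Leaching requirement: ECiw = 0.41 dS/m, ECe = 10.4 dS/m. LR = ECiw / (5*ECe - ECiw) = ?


LR = ECiw / (5*ECe - ECiw)
LR = 0.41 / (5*10.4 - 0.41)
LR = 0.41 / 51.5900

0.0079


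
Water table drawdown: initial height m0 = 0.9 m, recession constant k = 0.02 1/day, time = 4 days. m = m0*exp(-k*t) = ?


m = m0 * exp(-k*t)
m = 0.9 * exp(-0.02 * 4)
m = 0.9 * exp(-0.0800)

0.8308 m


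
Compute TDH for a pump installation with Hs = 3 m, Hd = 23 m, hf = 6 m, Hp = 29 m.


TDH = Hs + Hd + hf + Hp = 3 + 23 + 6 + 29 = 61

61 m


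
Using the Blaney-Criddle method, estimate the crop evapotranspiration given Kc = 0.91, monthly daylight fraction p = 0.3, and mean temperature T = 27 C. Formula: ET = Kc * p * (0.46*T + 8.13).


ET = Kc * p * (0.46*T + 8.13)
ET = 0.91 * 0.3 * (0.46*27 + 8.13)
ET = 0.91 * 0.3 * 20.5500

5.6102 mm/day
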